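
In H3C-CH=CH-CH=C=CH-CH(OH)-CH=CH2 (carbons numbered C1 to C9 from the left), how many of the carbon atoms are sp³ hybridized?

2

C1: sp3 ✓
C2: sp2
C3: sp2
C4: sp2
C5: sp
C6: sp2
C7: sp3 ✓
C8: sp2
C9: sp2
C1, C7 → 2 sp3 carbons.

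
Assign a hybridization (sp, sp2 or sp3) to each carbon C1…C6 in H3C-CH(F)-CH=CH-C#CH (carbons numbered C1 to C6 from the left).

C1 — 4 σ bonds. Steric number 4, so sp3.
C2 (4 σ bonds) has steric number 4: sp3.
C3 has 3 σ bonds, plus one π bond: steric number 3 → sp2.
C4 carries 3 σ bonds, plus one π bond, giving a steric number of 3, so it is sp2.
C5 — 2 σ bonds, plus two π bonds. Steric number 2, so sp.
C6 carries 2 σ bonds, plus two π bonds, giving a steric number of 2, so it is sp.

C1 sp3, C2 sp3, C3 sp2, C4 sp2, C5 sp, C6 sp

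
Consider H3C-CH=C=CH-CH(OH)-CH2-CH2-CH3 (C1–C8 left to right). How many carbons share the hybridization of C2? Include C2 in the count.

C2 is sp2 (one π bond).
C1: sp3
C2: sp2 ✓
C3: sp
C4: sp2 ✓
C5: sp3
C6: sp3
C7: sp3
C8: sp3
2 carbons are sp2.

2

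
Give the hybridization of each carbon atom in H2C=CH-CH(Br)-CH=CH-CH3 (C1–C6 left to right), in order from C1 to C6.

C1: 3 σ bonds, plus one π bond — 3 electron domains, sp2.
C2 — 3 σ bonds, plus one π bond. Steric number 3, so sp2.
C3 has 4 σ bonds: steric number 4 → sp3.
C4 carries 3 σ bonds, plus one π bond, giving a steric number of 3, so it is sp2.
C5 — 3 σ bonds, plus one π bond. Steric number 3, so sp2.
C6 carries 4 σ bonds, giving a steric number of 4, so it is sp3.

C1 sp2, C2 sp2, C3 sp3, C4 sp2, C5 sp2, C6 sp3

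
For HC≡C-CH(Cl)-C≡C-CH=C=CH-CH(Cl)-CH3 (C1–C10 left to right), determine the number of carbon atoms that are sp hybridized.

5

C1: sp ✓
C2: sp ✓
C3: sp3
C4: sp ✓
C5: sp ✓
C6: sp2
C7: sp ✓
C8: sp2
C9: sp3
C10: sp3
C1, C2, C4, C5, C7 → 5 sp carbons.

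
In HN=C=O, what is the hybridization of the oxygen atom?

The oxygen atom carries 1 σ bond and 2 lone pairs, plus one π bond, giving a steric number of 3, so it is sp2.

sp^2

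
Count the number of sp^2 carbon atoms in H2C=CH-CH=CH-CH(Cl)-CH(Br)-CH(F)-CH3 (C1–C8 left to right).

C1: sp2 ✓
C2: sp2 ✓
C3: sp2 ✓
C4: sp2 ✓
C5: sp3
C6: sp3
C7: sp3
C8: sp3
C1, C2, C3, C4 → 4 sp2 carbons.

4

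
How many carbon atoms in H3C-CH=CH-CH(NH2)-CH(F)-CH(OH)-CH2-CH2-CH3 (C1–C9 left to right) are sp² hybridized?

C1: sp3
C2: sp2 ✓
C3: sp2 ✓
C4: sp3
C5: sp3
C6: sp3
C7: sp3
C8: sp3
C9: sp3
C2, C3 → 2 sp2 carbons.

2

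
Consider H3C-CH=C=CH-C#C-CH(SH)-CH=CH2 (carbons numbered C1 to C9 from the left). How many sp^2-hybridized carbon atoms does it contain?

C1: sp3
C2: sp2 ✓
C3: sp
C4: sp2 ✓
C5: sp
C6: sp
C7: sp3
C8: sp2 ✓
C9: sp2 ✓
C2, C4, C8, C9 → 4 sp2 carbons.

4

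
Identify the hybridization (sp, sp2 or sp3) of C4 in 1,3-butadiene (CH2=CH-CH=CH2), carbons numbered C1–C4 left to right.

sp2

C4 carries 3 σ bonds, plus one π bond, giving a steric number of 3, so it is sp2.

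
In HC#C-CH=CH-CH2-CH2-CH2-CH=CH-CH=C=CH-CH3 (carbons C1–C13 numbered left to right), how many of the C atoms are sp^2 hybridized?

6

C1: sp
C2: sp
C3: sp2 ✓
C4: sp2 ✓
C5: sp3
C6: sp3
C7: sp3
C8: sp2 ✓
C9: sp2 ✓
C10: sp2 ✓
C11: sp
C12: sp2 ✓
C13: sp3
C3, C4, C8, C9, C10, C12 → 6 sp2 carbons.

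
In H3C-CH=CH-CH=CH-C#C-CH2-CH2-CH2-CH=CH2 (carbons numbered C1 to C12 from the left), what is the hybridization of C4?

C4: 3 σ bonds, plus one π bond; 3 regions of electron density → sp2.

sp^2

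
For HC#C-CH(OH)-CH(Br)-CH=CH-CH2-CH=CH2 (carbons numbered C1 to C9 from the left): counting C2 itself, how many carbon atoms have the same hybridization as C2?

2

C2 is sp (two π bonds).
C1: sp ✓
C2: sp ✓
C3: sp3
C4: sp3
C5: sp2
C6: sp2
C7: sp3
C8: sp2
C9: sp2
2 carbons are sp.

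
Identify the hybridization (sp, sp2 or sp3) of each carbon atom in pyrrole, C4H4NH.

Each carbon atom has 3 σ bonds, plus one π bond: steric number 3 → sp2.

sp²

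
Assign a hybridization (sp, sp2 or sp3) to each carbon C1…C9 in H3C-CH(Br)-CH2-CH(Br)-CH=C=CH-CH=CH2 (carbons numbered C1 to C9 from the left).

C1 sp3, C2 sp3, C3 sp3, C4 sp3, C5 sp2, C6 sp, C7 sp2, C8 sp2, C9 sp2

C1 has 4 σ bonds: steric number 4 → sp3.
C2 carries 4 σ bonds, giving a steric number of 4, so it is sp3.
C3 has 4 σ bonds: steric number 4 → sp3.
C4 carries 4 σ bonds, giving a steric number of 4, so it is sp3.
C5 is sp2: 3 σ bonds, plus one π bond, 3 electron-density regions.
C6: 2 σ bonds, plus two π bonds; 2 regions of electron density → sp.
C7 carries 3 σ bonds, plus one π bond, giving a steric number of 3, so it is sp2.
C8 — 3 σ bonds, plus one π bond. Steric number 3, so sp2.
C9 — 3 σ bonds, plus one π bond. Steric number 3, so sp2.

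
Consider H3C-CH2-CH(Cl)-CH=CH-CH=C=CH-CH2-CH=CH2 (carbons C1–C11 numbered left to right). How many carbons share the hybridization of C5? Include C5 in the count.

6

C5 is sp2 (one π bond).
C1: sp3
C2: sp3
C3: sp3
C4: sp2 ✓
C5: sp2 ✓
C6: sp2 ✓
C7: sp
C8: sp2 ✓
C9: sp3
C10: sp2 ✓
C11: sp2 ✓
6 carbons are sp2.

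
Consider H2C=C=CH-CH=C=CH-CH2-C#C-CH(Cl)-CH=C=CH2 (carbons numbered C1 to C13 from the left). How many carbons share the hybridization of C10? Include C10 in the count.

2

C10 is sp3 (only σ bonds).
C1: sp2
C2: sp
C3: sp2
C4: sp2
C5: sp
C6: sp2
C7: sp3 ✓
C8: sp
C9: sp
C10: sp3 ✓
C11: sp2
C12: sp
C13: sp2
2 carbons are sp3.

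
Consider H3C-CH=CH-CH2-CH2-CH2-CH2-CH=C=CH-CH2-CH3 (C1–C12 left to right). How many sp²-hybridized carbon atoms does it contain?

4

C1: sp3
C2: sp2 ✓
C3: sp2 ✓
C4: sp3
C5: sp3
C6: sp3
C7: sp3
C8: sp2 ✓
C9: sp
C10: sp2 ✓
C11: sp3
C12: sp3
C2, C3, C8, C10 → 4 sp2 carbons.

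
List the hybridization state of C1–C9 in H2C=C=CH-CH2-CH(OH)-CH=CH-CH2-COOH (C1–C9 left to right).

C1 has 3 σ bonds, plus one π bond: steric number 3 → sp2.
C2 has 2 σ bonds, plus two π bonds: steric number 2 → sp.
C3: 3 σ bonds, plus one π bond; 3 regions of electron density → sp2.
C4 has 4 σ bonds: steric number 4 → sp3.
C5 is sp3: 4 σ bonds, 4 electron-density regions.
C6 — 3 σ bonds, plus one π bond. Steric number 3, so sp2.
C7 is sp2: 3 σ bonds, plus one π bond, 3 electron-density regions.
C8: 4 σ bonds — 4 electron domains, sp3.
C9: 3 σ bonds, plus one π bond; 3 regions of electron density → sp2.

C1 sp2, C2 sp, C3 sp2, C4 sp3, C5 sp3, C6 sp2, C7 sp2, C8 sp3, C9 sp2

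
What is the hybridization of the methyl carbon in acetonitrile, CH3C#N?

sp^3

The methyl carbon carries 4 σ bonds, giving a steric number of 4, so it is sp3.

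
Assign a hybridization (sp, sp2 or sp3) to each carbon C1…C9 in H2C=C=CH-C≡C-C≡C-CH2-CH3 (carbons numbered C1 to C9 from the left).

C1 sp2, C2 sp, C3 sp2, C4 sp, C5 sp, C6 sp, C7 sp, C8 sp3, C9 sp3

C1 carries 3 σ bonds, plus one π bond, giving a steric number of 3, so it is sp2.
C2: 2 σ bonds, plus two π bonds — 2 electron domains, sp.
C3: 3 σ bonds, plus one π bond; 3 regions of electron density → sp2.
C4 (2 σ bonds, plus two π bonds) has steric number 2: sp.
C5 is sp: 2 σ bonds, plus two π bonds, 2 electron-density regions.
C6 is sp: 2 σ bonds, plus two π bonds, 2 electron-density regions.
C7: 2 σ bonds, plus two π bonds; 2 regions of electron density → sp.
C8: 4 σ bonds — 4 electron domains, sp3.
C9: 4 σ bonds; 4 regions of electron density → sp3.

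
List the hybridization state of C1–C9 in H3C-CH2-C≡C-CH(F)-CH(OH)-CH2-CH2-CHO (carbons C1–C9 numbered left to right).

C1 is sp3: 4 σ bonds, 4 electron-density regions.
C2 is sp3: 4 σ bonds, 4 electron-density regions.
C3 carries 2 σ bonds, plus two π bonds, giving a steric number of 2, so it is sp.
C4 is sp: 2 σ bonds, plus two π bonds, 2 electron-density regions.
C5 carries 4 σ bonds, giving a steric number of 4, so it is sp3.
C6: 4 σ bonds — 4 electron domains, sp3.
C7 carries 4 σ bonds, giving a steric number of 4, so it is sp3.
C8 — 4 σ bonds. Steric number 4, so sp3.
C9 is sp2: 3 σ bonds, plus one π bond, 3 electron-density regions.

C1 sp3, C2 sp3, C3 sp, C4 sp, C5 sp3, C6 sp3, C7 sp3, C8 sp3, C9 sp2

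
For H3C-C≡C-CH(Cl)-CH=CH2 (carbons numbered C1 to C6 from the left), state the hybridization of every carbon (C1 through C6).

C1 sp3, C2 sp, C3 sp, C4 sp3, C5 sp2, C6 sp2

C1: 4 σ bonds; 4 regions of electron density → sp3.
C2 — 2 σ bonds, plus two π bonds. Steric number 2, so sp.
C3 (2 σ bonds, plus two π bonds) has steric number 2: sp.
C4 — 4 σ bonds. Steric number 4, so sp3.
C5 (3 σ bonds, plus one π bond) has steric number 3: sp2.
C6: 3 σ bonds, plus one π bond — 3 electron domains, sp2.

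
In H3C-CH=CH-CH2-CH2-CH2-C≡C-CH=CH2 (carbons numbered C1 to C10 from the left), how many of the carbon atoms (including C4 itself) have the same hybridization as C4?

4

C4 is sp3 (only σ bonds).
C1: sp3 ✓
C2: sp2
C3: sp2
C4: sp3 ✓
C5: sp3 ✓
C6: sp3 ✓
C7: sp
C8: sp
C9: sp2
C10: sp2
4 carbons are sp3.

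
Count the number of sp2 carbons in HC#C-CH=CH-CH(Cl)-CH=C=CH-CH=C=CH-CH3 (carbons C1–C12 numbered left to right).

6

C1: sp
C2: sp
C3: sp2 ✓
C4: sp2 ✓
C5: sp3
C6: sp2 ✓
C7: sp
C8: sp2 ✓
C9: sp2 ✓
C10: sp
C11: sp2 ✓
C12: sp3
C3, C4, C6, C8, C9, C11 → 6 sp2 carbons.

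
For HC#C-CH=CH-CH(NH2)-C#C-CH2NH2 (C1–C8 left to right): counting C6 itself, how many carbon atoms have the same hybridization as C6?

4

C6 is sp (two π bonds).
C1: sp ✓
C2: sp ✓
C3: sp2
C4: sp2
C5: sp3
C6: sp ✓
C7: sp ✓
C8: sp3
4 carbons are sp.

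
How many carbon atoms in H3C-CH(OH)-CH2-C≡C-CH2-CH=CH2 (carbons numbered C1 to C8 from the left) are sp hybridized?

2

C1: sp3
C2: sp3
C3: sp3
C4: sp ✓
C5: sp ✓
C6: sp3
C7: sp2
C8: sp2
C4, C5 → 2 sp carbons.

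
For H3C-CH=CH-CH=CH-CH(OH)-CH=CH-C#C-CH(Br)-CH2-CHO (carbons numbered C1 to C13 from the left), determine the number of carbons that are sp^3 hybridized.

C1: sp3 ✓
C2: sp2
C3: sp2
C4: sp2
C5: sp2
C6: sp3 ✓
C7: sp2
C8: sp2
C9: sp
C10: sp
C11: sp3 ✓
C12: sp3 ✓
C13: sp2
C1, C6, C11, C12 → 4 sp3 carbons.

4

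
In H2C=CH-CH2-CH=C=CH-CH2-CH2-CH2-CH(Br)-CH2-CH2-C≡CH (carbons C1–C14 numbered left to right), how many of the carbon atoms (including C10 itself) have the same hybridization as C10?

7

C10 is sp3 (only σ bonds).
C1: sp2
C2: sp2
C3: sp3 ✓
C4: sp2
C5: sp
C6: sp2
C7: sp3 ✓
C8: sp3 ✓
C9: sp3 ✓
C10: sp3 ✓
C11: sp3 ✓
C12: sp3 ✓
C13: sp
C14: sp
7 carbons are sp3.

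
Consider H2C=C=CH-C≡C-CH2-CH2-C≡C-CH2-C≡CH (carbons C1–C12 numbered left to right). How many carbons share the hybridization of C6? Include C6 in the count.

C6 is sp3 (only σ bonds).
C1: sp2
C2: sp
C3: sp2
C4: sp
C5: sp
C6: sp3 ✓
C7: sp3 ✓
C8: sp
C9: sp
C10: sp3 ✓
C11: sp
C12: sp
3 carbons are sp3.

3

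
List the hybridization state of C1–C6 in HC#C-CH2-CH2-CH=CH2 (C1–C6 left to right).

C1 sp, C2 sp, C3 sp3, C4 sp3, C5 sp2, C6 sp2

C1: 2 σ bonds, plus two π bonds — 2 electron domains, sp.
C2: 2 σ bonds, plus two π bonds — 2 electron domains, sp.
C3 — 4 σ bonds. Steric number 4, so sp3.
C4 — 4 σ bonds. Steric number 4, so sp3.
C5 is sp2: 3 σ bonds, plus one π bond, 3 electron-density regions.
C6 (3 σ bonds, plus one π bond) has steric number 3: sp2.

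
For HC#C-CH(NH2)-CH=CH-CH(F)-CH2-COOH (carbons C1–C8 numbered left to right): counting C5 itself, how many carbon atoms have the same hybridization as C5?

C5 is sp2 (one π bond).
C1: sp
C2: sp
C3: sp3
C4: sp2 ✓
C5: sp2 ✓
C6: sp3
C7: sp3
C8: sp2 ✓
3 carbons are sp2.

3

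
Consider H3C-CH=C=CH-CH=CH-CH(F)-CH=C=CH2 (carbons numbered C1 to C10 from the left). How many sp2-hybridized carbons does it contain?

C1: sp3
C2: sp2 ✓
C3: sp
C4: sp2 ✓
C5: sp2 ✓
C6: sp2 ✓
C7: sp3
C8: sp2 ✓
C9: sp
C10: sp2 ✓
C2, C4, C5, C6, C8, C10 → 6 sp2 carbons.

6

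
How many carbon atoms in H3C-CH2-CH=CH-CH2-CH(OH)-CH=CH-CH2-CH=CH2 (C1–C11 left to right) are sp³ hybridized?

C1: sp3 ✓
C2: sp3 ✓
C3: sp2
C4: sp2
C5: sp3 ✓
C6: sp3 ✓
C7: sp2
C8: sp2
C9: sp3 ✓
C10: sp2
C11: sp2
C1, C2, C5, C6, C9 → 5 sp3 carbons.

5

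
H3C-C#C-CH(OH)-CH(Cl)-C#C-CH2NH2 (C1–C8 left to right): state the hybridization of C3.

sp

C3 is sp: 2 σ bonds, plus two π bonds, 2 electron-density regions.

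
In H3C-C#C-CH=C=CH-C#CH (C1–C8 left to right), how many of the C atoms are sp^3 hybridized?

1

C1: sp3 ✓
C2: sp
C3: sp
C4: sp2
C5: sp
C6: sp2
C7: sp
C8: sp
C1 → 1 sp3 carbon.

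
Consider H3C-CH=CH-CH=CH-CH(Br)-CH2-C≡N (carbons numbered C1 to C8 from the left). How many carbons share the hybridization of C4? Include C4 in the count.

C4 is sp2 (one π bond).
C1: sp3
C2: sp2 ✓
C3: sp2 ✓
C4: sp2 ✓
C5: sp2 ✓
C6: sp3
C7: sp3
C8: sp
4 carbons are sp2.

4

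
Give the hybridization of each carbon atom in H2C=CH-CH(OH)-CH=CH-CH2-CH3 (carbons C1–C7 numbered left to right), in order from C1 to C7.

C1 sp2, C2 sp2, C3 sp3, C4 sp2, C5 sp2, C6 sp3, C7 sp3

C1 — 3 σ bonds, plus one π bond. Steric number 3, so sp2.
C2: 3 σ bonds, plus one π bond; 3 regions of electron density → sp2.
C3 — 4 σ bonds. Steric number 4, so sp3.
C4 — 3 σ bonds, plus one π bond. Steric number 3, so sp2.
C5 (3 σ bonds, plus one π bond) has steric number 3: sp2.
C6 is sp3: 4 σ bonds, 4 electron-density regions.
C7 is sp3: 4 σ bonds, 4 electron-density regions.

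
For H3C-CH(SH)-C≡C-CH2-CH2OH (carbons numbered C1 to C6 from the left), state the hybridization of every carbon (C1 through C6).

C1: 4 σ bonds; 4 regions of electron density → sp3.
C2 — 4 σ bonds. Steric number 4, so sp3.
C3 is sp: 2 σ bonds, plus two π bonds, 2 electron-density regions.
C4: 2 σ bonds, plus two π bonds — 2 electron domains, sp.
C5: 4 σ bonds — 4 electron domains, sp3.
C6 (4 σ bonds) has steric number 4: sp3.

C1 sp3, C2 sp3, C3 sp, C4 sp, C5 sp3, C6 sp3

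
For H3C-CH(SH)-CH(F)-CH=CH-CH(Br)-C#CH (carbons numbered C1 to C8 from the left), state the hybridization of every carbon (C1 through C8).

C1 (4 σ bonds) has steric number 4: sp3.
C2 carries 4 σ bonds, giving a steric number of 4, so it is sp3.
C3: 4 σ bonds — 4 electron domains, sp3.
C4 carries 3 σ bonds, plus one π bond, giving a steric number of 3, so it is sp2.
C5 carries 3 σ bonds, plus one π bond, giving a steric number of 3, so it is sp2.
C6 — 4 σ bonds. Steric number 4, so sp3.
C7 has 2 σ bonds, plus two π bonds: steric number 2 → sp.
C8 carries 2 σ bonds, plus two π bonds, giving a steric number of 2, so it is sp.

C1 sp3, C2 sp3, C3 sp3, C4 sp2, C5 sp2, C6 sp3, C7 sp, C8 sp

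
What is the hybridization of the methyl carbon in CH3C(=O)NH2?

sp^3

The methyl carbon carries 4 σ bonds, giving a steric number of 4, so it is sp3.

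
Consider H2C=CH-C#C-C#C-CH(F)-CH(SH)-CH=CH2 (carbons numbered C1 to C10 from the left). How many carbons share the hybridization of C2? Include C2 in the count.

C2 is sp2 (one π bond).
C1: sp2 ✓
C2: sp2 ✓
C3: sp
C4: sp
C5: sp
C6: sp
C7: sp3
C8: sp3
C9: sp2 ✓
C10: sp2 ✓
4 carbons are sp2.

4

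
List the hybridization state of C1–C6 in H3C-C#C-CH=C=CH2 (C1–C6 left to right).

C1 sp3, C2 sp, C3 sp, C4 sp2, C5 sp, C6 sp2

C1 — 4 σ bonds. Steric number 4, so sp3.
C2 (2 σ bonds, plus two π bonds) has steric number 2: sp.
C3: 2 σ bonds, plus two π bonds; 2 regions of electron density → sp.
C4: 3 σ bonds, plus one π bond — 3 electron domains, sp2.
C5 — 2 σ bonds, plus two π bonds. Steric number 2, so sp.
C6 has 3 σ bonds, plus one π bond: steric number 3 → sp2.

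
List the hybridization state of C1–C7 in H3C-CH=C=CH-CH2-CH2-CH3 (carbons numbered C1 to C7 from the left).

C1: 4 σ bonds — 4 electron domains, sp3.
C2 — 3 σ bonds, plus one π bond. Steric number 3, so sp2.
C3 has 2 σ bonds, plus two π bonds: steric number 2 → sp.
C4 has 3 σ bonds, plus one π bond: steric number 3 → sp2.
C5 has 4 σ bonds: steric number 4 → sp3.
C6 (4 σ bonds) has steric number 4: sp3.
C7 has 4 σ bonds: steric number 4 → sp3.

C1 sp3, C2 sp2, C3 sp, C4 sp2, C5 sp3, C6 sp3, C7 sp3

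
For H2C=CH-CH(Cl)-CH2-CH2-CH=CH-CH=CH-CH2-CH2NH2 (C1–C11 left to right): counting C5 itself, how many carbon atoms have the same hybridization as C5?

5

C5 is sp3 (only σ bonds).
C1: sp2
C2: sp2
C3: sp3 ✓
C4: sp3 ✓
C5: sp3 ✓
C6: sp2
C7: sp2
C8: sp2
C9: sp2
C10: sp3 ✓
C11: sp3 ✓
5 carbons are sp3.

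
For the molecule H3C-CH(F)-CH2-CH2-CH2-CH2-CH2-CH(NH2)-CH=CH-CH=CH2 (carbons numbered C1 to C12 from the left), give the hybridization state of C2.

sp³

C2: 4 σ bonds — 4 electron domains, sp3.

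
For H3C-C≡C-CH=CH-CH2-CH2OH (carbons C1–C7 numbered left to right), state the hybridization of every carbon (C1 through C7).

C1 sp3, C2 sp, C3 sp, C4 sp2, C5 sp2, C6 sp3, C7 sp3

C1 has 4 σ bonds: steric number 4 → sp3.
C2 — 2 σ bonds, plus two π bonds. Steric number 2, so sp.
C3 (2 σ bonds, plus two π bonds) has steric number 2: sp.
C4 has 3 σ bonds, plus one π bond: steric number 3 → sp2.
C5 is sp2: 3 σ bonds, plus one π bond, 3 electron-density regions.
C6 carries 4 σ bonds, giving a steric number of 4, so it is sp3.
C7: 4 σ bonds; 4 regions of electron density → sp3.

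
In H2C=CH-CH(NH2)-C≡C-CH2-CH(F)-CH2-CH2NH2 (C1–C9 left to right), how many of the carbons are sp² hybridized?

2

C1: sp2 ✓
C2: sp2 ✓
C3: sp3
C4: sp
C5: sp
C6: sp3
C7: sp3
C8: sp3
C9: sp3
C1, C2 → 2 sp2 carbons.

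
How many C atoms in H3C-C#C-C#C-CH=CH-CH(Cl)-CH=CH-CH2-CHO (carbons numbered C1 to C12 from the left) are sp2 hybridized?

C1: sp3
C2: sp
C3: sp
C4: sp
C5: sp
C6: sp2 ✓
C7: sp2 ✓
C8: sp3
C9: sp2 ✓
C10: sp2 ✓
C11: sp3
C12: sp2 ✓
C6, C7, C9, C10, C12 → 5 sp2 carbons.

5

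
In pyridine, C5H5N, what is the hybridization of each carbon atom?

sp²

Each carbon atom — 3 σ bonds, plus one π bond. Steric number 3, so sp2.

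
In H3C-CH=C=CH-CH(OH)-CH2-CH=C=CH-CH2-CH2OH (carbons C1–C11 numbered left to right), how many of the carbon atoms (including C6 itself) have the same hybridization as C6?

C6 is sp3 (only σ bonds).
C1: sp3 ✓
C2: sp2
C3: sp
C4: sp2
C5: sp3 ✓
C6: sp3 ✓
C7: sp2
C8: sp
C9: sp2
C10: sp3 ✓
C11: sp3 ✓
5 carbons are sp3.

5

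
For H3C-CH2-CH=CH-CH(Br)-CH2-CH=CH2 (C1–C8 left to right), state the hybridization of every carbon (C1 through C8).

C1 sp3, C2 sp3, C3 sp2, C4 sp2, C5 sp3, C6 sp3, C7 sp2, C8 sp2

C1 is sp3: 4 σ bonds, 4 electron-density regions.
C2 — 4 σ bonds. Steric number 4, so sp3.
C3 — 3 σ bonds, plus one π bond. Steric number 3, so sp2.
C4: 3 σ bonds, plus one π bond; 3 regions of electron density → sp2.
C5 carries 4 σ bonds, giving a steric number of 4, so it is sp3.
C6: 4 σ bonds — 4 electron domains, sp3.
C7 carries 3 σ bonds, plus one π bond, giving a steric number of 3, so it is sp2.
C8 carries 3 σ bonds, plus one π bond, giving a steric number of 3, so it is sp2.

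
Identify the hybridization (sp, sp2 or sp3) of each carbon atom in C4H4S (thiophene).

Each carbon atom — 3 σ bonds, plus one π bond. Steric number 3, so sp2.

sp²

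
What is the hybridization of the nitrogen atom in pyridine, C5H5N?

N has two σ bonds and one lone pair in the ring plane (steric number 3 → sp2); its p orbital contributes one electron to the aromatic π system via the C=N double bond.

sp^2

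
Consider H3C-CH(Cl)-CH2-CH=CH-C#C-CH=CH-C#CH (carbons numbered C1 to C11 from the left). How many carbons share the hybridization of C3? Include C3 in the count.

3

C3 is sp3 (only σ bonds).
C1: sp3 ✓
C2: sp3 ✓
C3: sp3 ✓
C4: sp2
C5: sp2
C6: sp
C7: sp
C8: sp2
C9: sp2
C10: sp
C11: sp
3 carbons are sp3.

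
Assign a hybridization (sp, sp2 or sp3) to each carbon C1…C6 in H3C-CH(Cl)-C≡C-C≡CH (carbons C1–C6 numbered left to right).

C1 is sp3: 4 σ bonds, 4 electron-density regions.
C2 carries 4 σ bonds, giving a steric number of 4, so it is sp3.
C3 — 2 σ bonds, plus two π bonds. Steric number 2, so sp.
C4 has 2 σ bonds, plus two π bonds: steric number 2 → sp.
C5 is sp: 2 σ bonds, plus two π bonds, 2 electron-density regions.
C6: 2 σ bonds, plus two π bonds; 2 regions of electron density → sp.

C1 sp3, C2 sp3, C3 sp, C4 sp, C5 sp, C6 sp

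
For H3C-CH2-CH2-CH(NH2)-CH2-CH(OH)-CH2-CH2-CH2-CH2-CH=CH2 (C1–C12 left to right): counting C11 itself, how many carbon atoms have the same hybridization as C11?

2

C11 is sp2 (one π bond).
C1: sp3
C2: sp3
C3: sp3
C4: sp3
C5: sp3
C6: sp3
C7: sp3
C8: sp3
C9: sp3
C10: sp3
C11: sp2 ✓
C12: sp2 ✓
2 carbons are sp2.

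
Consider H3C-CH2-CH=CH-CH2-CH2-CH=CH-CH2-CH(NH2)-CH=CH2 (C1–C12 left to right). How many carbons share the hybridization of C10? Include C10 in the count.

6

C10 is sp3 (only σ bonds).
C1: sp3 ✓
C2: sp3 ✓
C3: sp2
C4: sp2
C5: sp3 ✓
C6: sp3 ✓
C7: sp2
C8: sp2
C9: sp3 ✓
C10: sp3 ✓
C11: sp2
C12: sp2
6 carbons are sp3.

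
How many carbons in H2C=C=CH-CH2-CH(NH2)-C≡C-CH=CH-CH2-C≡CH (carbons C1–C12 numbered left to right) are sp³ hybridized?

3

C1: sp2
C2: sp
C3: sp2
C4: sp3 ✓
C5: sp3 ✓
C6: sp
C7: sp
C8: sp2
C9: sp2
C10: sp3 ✓
C11: sp
C12: sp
C4, C5, C10 → 3 sp3 carbons.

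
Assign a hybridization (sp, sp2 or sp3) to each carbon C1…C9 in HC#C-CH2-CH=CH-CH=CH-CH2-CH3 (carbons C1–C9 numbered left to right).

C1: 2 σ bonds, plus two π bonds; 2 regions of electron density → sp.
C2 carries 2 σ bonds, plus two π bonds, giving a steric number of 2, so it is sp.
C3 — 4 σ bonds. Steric number 4, so sp3.
C4 (3 σ bonds, plus one π bond) has steric number 3: sp2.
C5 is sp2: 3 σ bonds, plus one π bond, 3 electron-density regions.
C6: 3 σ bonds, plus one π bond; 3 regions of electron density → sp2.
C7 carries 3 σ bonds, plus one π bond, giving a steric number of 3, so it is sp2.
C8: 4 σ bonds — 4 electron domains, sp3.
C9 (4 σ bonds) has steric number 4: sp3.

C1 sp, C2 sp, C3 sp3, C4 sp2, C5 sp2, C6 sp2, C7 sp2, C8 sp3, C9 sp3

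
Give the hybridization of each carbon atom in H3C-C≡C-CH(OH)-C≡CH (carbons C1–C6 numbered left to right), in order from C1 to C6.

C1 (4 σ bonds) has steric number 4: sp3.
C2 has 2 σ bonds, plus two π bonds: steric number 2 → sp.
C3: 2 σ bonds, plus two π bonds; 2 regions of electron density → sp.
C4 is sp3: 4 σ bonds, 4 electron-density regions.
C5: 2 σ bonds, plus two π bonds; 2 regions of electron density → sp.
C6 has 2 σ bonds, plus two π bonds: steric number 2 → sp.

C1 sp3, C2 sp, C3 sp, C4 sp3, C5 sp, C6 sp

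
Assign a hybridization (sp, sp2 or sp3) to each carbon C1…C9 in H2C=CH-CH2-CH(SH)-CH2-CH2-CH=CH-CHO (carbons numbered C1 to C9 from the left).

C1 — 3 σ bonds, plus one π bond. Steric number 3, so sp2.
C2 has 3 σ bonds, plus one π bond: steric number 3 → sp2.
C3 has 4 σ bonds: steric number 4 → sp3.
C4 carries 4 σ bonds, giving a steric number of 4, so it is sp3.
C5 is sp3: 4 σ bonds, 4 electron-density regions.
C6 (4 σ bonds) has steric number 4: sp3.
C7 (3 σ bonds, plus one π bond) has steric number 3: sp2.
C8: 3 σ bonds, plus one π bond — 3 electron domains, sp2.
C9: 3 σ bonds, plus one π bond — 3 electron domains, sp2.

C1 sp2, C2 sp2, C3 sp3, C4 sp3, C5 sp3, C6 sp3, C7 sp2, C8 sp2, C9 sp2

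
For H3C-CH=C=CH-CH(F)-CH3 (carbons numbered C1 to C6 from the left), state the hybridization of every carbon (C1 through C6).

C1 — 4 σ bonds. Steric number 4, so sp3.
C2 (3 σ bonds, plus one π bond) has steric number 3: sp2.
C3: 2 σ bonds, plus two π bonds; 2 regions of electron density → sp.
C4: 3 σ bonds, plus one π bond — 3 electron domains, sp2.
C5: 4 σ bonds; 4 regions of electron density → sp3.
C6 has 4 σ bonds: steric number 4 → sp3.

C1 sp3, C2 sp2, C3 sp, C4 sp2, C5 sp3, C6 sp3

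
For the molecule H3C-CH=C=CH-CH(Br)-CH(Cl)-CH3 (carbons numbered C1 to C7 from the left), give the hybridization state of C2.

C2 (3 σ bonds, plus one π bond) has steric number 3: sp2.

sp2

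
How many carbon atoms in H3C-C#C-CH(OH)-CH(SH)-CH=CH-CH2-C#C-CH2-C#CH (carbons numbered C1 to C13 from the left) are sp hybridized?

C1: sp3
C2: sp ✓
C3: sp ✓
C4: sp3
C5: sp3
C6: sp2
C7: sp2
C8: sp3
C9: sp ✓
C10: sp ✓
C11: sp3
C12: sp ✓
C13: sp ✓
C2, C3, C9, C10, C12, C13 → 6 sp carbons.

6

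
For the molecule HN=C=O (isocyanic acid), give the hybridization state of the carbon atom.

The carbon atom carries 2 σ bonds, plus two π bonds, giving a steric number of 2, so it is sp.

sp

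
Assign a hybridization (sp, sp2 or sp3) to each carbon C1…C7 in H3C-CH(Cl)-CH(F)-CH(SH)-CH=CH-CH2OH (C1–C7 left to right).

C1 sp3, C2 sp3, C3 sp3, C4 sp3, C5 sp2, C6 sp2, C7 sp3

C1 — 4 σ bonds. Steric number 4, so sp3.
C2 has 4 σ bonds: steric number 4 → sp3.
C3 — 4 σ bonds. Steric number 4, so sp3.
C4: 4 σ bonds; 4 regions of electron density → sp3.
C5 carries 3 σ bonds, plus one π bond, giving a steric number of 3, so it is sp2.
C6 has 3 σ bonds, plus one π bond: steric number 3 → sp2.
C7 has 4 σ bonds: steric number 4 → sp3.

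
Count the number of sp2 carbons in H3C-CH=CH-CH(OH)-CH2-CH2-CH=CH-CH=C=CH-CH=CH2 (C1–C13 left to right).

8

C1: sp3
C2: sp2 ✓
C3: sp2 ✓
C4: sp3
C5: sp3
C6: sp3
C7: sp2 ✓
C8: sp2 ✓
C9: sp2 ✓
C10: sp
C11: sp2 ✓
C12: sp2 ✓
C13: sp2 ✓
C2, C3, C7, C8, C9, C11, C12, C13 → 8 sp2 carbons.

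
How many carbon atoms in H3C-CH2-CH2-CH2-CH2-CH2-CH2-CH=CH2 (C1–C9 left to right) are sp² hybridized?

C1: sp3
C2: sp3
C3: sp3
C4: sp3
C5: sp3
C6: sp3
C7: sp3
C8: sp2 ✓
C9: sp2 ✓
C8, C9 → 2 sp2 carbons.

2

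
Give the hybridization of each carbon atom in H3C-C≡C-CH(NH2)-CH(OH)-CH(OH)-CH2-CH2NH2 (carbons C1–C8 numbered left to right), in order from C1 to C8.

C1 is sp3: 4 σ bonds, 4 electron-density regions.
C2 has 2 σ bonds, plus two π bonds: steric number 2 → sp.
C3 has 2 σ bonds, plus two π bonds: steric number 2 → sp.
C4 has 4 σ bonds: steric number 4 → sp3.
C5 has 4 σ bonds: steric number 4 → sp3.
C6: 4 σ bonds — 4 electron domains, sp3.
C7 (4 σ bonds) has steric number 4: sp3.
C8: 4 σ bonds; 4 regions of electron density → sp3.

C1 sp3, C2 sp, C3 sp, C4 sp3, C5 sp3, C6 sp3, C7 sp3, C8 sp3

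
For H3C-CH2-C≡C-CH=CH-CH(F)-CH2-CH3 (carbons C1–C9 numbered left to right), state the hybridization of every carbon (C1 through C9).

C1 sp3, C2 sp3, C3 sp, C4 sp, C5 sp2, C6 sp2, C7 sp3, C8 sp3, C9 sp3

C1 is sp3: 4 σ bonds, 4 electron-density regions.
C2: 4 σ bonds — 4 electron domains, sp3.
C3 (2 σ bonds, plus two π bonds) has steric number 2: sp.
C4 (2 σ bonds, plus two π bonds) has steric number 2: sp.
C5 — 3 σ bonds, plus one π bond. Steric number 3, so sp2.
C6 has 3 σ bonds, plus one π bond: steric number 3 → sp2.
C7 is sp3: 4 σ bonds, 4 electron-density regions.
C8: 4 σ bonds; 4 regions of electron density → sp3.
C9: 4 σ bonds; 4 regions of electron density → sp3.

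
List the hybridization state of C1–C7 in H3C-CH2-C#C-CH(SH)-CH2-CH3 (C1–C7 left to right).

C1 sp3, C2 sp3, C3 sp, C4 sp, C5 sp3, C6 sp3, C7 sp3

C1: 4 σ bonds; 4 regions of electron density → sp3.
C2 has 4 σ bonds: steric number 4 → sp3.
C3: 2 σ bonds, plus two π bonds; 2 regions of electron density → sp.
C4 has 2 σ bonds, plus two π bonds: steric number 2 → sp.
C5 carries 4 σ bonds, giving a steric number of 4, so it is sp3.
C6 (4 σ bonds) has steric number 4: sp3.
C7 (4 σ bonds) has steric number 4: sp3.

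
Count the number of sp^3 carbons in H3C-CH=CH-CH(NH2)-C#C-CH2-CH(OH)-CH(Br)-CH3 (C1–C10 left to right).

6

C1: sp3 ✓
C2: sp2
C3: sp2
C4: sp3 ✓
C5: sp
C6: sp
C7: sp3 ✓
C8: sp3 ✓
C9: sp3 ✓
C10: sp3 ✓
C1, C4, C7, C8, C9, C10 → 6 sp3 carbons.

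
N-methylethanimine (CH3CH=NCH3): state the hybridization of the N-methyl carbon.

The N-methyl carbon is sp3: 4 σ bonds, 4 electron-density regions.

sp3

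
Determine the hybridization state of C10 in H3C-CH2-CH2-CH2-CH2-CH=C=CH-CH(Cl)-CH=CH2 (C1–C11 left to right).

C10 has 3 σ bonds, plus one π bond: steric number 3 → sp2.

sp²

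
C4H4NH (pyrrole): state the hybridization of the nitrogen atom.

N has three σ bonds; its lone pair occupies the p orbital and is part of the aromatic π system, so N is sp2 (not the sp3 a naive steric count of 4 would give).

sp^2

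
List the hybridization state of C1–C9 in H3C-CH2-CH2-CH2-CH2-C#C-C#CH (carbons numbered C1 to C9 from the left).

C1: 4 σ bonds — 4 electron domains, sp3.
C2: 4 σ bonds; 4 regions of electron density → sp3.
C3 carries 4 σ bonds, giving a steric number of 4, so it is sp3.
C4 carries 4 σ bonds, giving a steric number of 4, so it is sp3.
C5: 4 σ bonds — 4 electron domains, sp3.
C6 (2 σ bonds, plus two π bonds) has steric number 2: sp.
C7: 2 σ bonds, plus two π bonds; 2 regions of electron density → sp.
C8: 2 σ bonds, plus two π bonds; 2 regions of electron density → sp.
C9 — 2 σ bonds, plus two π bonds. Steric number 2, so sp.

C1 sp3, C2 sp3, C3 sp3, C4 sp3, C5 sp3, C6 sp, C7 sp, C8 sp, C9 sp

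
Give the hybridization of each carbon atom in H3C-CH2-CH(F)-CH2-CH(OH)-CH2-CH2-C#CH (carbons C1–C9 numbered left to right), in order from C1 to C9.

C1 has 4 σ bonds: steric number 4 → sp3.
C2 (4 σ bonds) has steric number 4: sp3.
C3 has 4 σ bonds: steric number 4 → sp3.
C4 (4 σ bonds) has steric number 4: sp3.
C5 is sp3: 4 σ bonds, 4 electron-density regions.
C6: 4 σ bonds — 4 electron domains, sp3.
C7: 4 σ bonds — 4 electron domains, sp3.
C8 — 2 σ bonds, plus two π bonds. Steric number 2, so sp.
C9 is sp: 2 σ bonds, plus two π bonds, 2 electron-density regions.

C1 sp3, C2 sp3, C3 sp3, C4 sp3, C5 sp3, C6 sp3, C7 sp3, C8 sp, C9 sp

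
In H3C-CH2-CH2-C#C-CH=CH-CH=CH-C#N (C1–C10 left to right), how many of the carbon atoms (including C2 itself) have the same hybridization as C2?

C2 is sp3 (only σ bonds).
C1: sp3 ✓
C2: sp3 ✓
C3: sp3 ✓
C4: sp
C5: sp
C6: sp2
C7: sp2
C8: sp2
C9: sp2
C10: sp
3 carbons are sp3.

3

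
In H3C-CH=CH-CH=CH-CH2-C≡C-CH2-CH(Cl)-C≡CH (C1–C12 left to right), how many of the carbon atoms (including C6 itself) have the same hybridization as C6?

4

C6 is sp3 (only σ bonds).
C1: sp3 ✓
C2: sp2
C3: sp2
C4: sp2
C5: sp2
C6: sp3 ✓
C7: sp
C8: sp
C9: sp3 ✓
C10: sp3 ✓
C11: sp
C12: sp
4 carbons are sp3.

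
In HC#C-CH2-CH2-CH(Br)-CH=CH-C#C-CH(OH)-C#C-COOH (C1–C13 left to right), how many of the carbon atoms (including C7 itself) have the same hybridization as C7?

C7 is sp2 (one π bond).
C1: sp
C2: sp
C3: sp3
C4: sp3
C5: sp3
C6: sp2 ✓
C7: sp2 ✓
C8: sp
C9: sp
C10: sp3
C11: sp
C12: sp
C13: sp2 ✓
3 carbons are sp2.

3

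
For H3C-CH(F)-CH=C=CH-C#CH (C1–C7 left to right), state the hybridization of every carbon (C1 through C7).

C1 carries 4 σ bonds, giving a steric number of 4, so it is sp3.
C2 has 4 σ bonds: steric number 4 → sp3.
C3 — 3 σ bonds, plus one π bond. Steric number 3, so sp2.
C4: 2 σ bonds, plus two π bonds — 2 electron domains, sp.
C5: 3 σ bonds, plus one π bond — 3 electron domains, sp2.
C6: 2 σ bonds, plus two π bonds — 2 electron domains, sp.
C7 has 2 σ bonds, plus two π bonds: steric number 2 → sp.

C1 sp3, C2 sp3, C3 sp2, C4 sp, C5 sp2, C6 sp, C7 sp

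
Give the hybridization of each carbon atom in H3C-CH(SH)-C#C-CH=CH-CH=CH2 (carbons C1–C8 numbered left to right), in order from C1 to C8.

C1 — 4 σ bonds. Steric number 4, so sp3.
C2 carries 4 σ bonds, giving a steric number of 4, so it is sp3.
C3: 2 σ bonds, plus two π bonds; 2 regions of electron density → sp.
C4 has 2 σ bonds, plus two π bonds: steric number 2 → sp.
C5 has 3 σ bonds, plus one π bond: steric number 3 → sp2.
C6: 3 σ bonds, plus one π bond — 3 electron domains, sp2.
C7 — 3 σ bonds, plus one π bond. Steric number 3, so sp2.
C8: 3 σ bonds, plus one π bond; 3 regions of electron density → sp2.

C1 sp3, C2 sp3, C3 sp, C4 sp, C5 sp2, C6 sp2, C7 sp2, C8 sp2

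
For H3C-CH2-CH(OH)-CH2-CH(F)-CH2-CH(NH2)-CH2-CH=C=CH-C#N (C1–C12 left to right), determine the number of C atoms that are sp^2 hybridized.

2

C1: sp3
C2: sp3
C3: sp3
C4: sp3
C5: sp3
C6: sp3
C7: sp3
C8: sp3
C9: sp2 ✓
C10: sp
C11: sp2 ✓
C12: sp
C9, C11 → 2 sp2 carbons.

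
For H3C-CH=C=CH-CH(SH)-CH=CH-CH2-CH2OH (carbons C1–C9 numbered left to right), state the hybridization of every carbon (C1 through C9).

C1 sp3, C2 sp2, C3 sp, C4 sp2, C5 sp3, C6 sp2, C7 sp2, C8 sp3, C9 sp3

C1: 4 σ bonds — 4 electron domains, sp3.
C2 has 3 σ bonds, plus one π bond: steric number 3 → sp2.
C3 has 2 σ bonds, plus two π bonds: steric number 2 → sp.
C4 has 3 σ bonds, plus one π bond: steric number 3 → sp2.
C5 carries 4 σ bonds, giving a steric number of 4, so it is sp3.
C6 is sp2: 3 σ bonds, plus one π bond, 3 electron-density regions.
C7 is sp2: 3 σ bonds, plus one π bond, 3 electron-density regions.
C8 is sp3: 4 σ bonds, 4 electron-density regions.
C9 carries 4 σ bonds, giving a steric number of 4, so it is sp3.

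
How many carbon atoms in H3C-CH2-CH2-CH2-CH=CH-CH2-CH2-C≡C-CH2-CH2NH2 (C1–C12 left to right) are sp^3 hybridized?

8

C1: sp3 ✓
C2: sp3 ✓
C3: sp3 ✓
C4: sp3 ✓
C5: sp2
C6: sp2
C7: sp3 ✓
C8: sp3 ✓
C9: sp
C10: sp
C11: sp3 ✓
C12: sp3 ✓
C1, C2, C3, C4, C7, C8, C11, C12 → 8 sp3 carbons.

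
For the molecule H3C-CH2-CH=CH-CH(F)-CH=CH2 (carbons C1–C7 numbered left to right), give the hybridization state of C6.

sp²

C6 has 3 σ bonds, plus one π bond: steric number 3 → sp2.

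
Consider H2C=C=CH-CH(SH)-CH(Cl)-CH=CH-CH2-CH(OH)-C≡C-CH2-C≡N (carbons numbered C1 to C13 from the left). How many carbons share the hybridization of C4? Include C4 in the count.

5

C4 is sp3 (only σ bonds).
C1: sp2
C2: sp
C3: sp2
C4: sp3 ✓
C5: sp3 ✓
C6: sp2
C7: sp2
C8: sp3 ✓
C9: sp3 ✓
C10: sp
C11: sp
C12: sp3 ✓
C13: sp
5 carbons are sp3.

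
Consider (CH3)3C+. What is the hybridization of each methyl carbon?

Each methyl carbon has 4 σ bonds: steric number 4 → sp3.

sp3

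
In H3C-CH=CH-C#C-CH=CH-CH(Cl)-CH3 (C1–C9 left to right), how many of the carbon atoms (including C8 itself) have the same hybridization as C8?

3

C8 is sp3 (only σ bonds).
C1: sp3 ✓
C2: sp2
C3: sp2
C4: sp
C5: sp
C6: sp2
C7: sp2
C8: sp3 ✓
C9: sp3 ✓
3 carbons are sp3.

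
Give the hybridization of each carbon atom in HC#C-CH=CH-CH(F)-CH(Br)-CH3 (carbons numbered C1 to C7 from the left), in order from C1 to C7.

C1 carries 2 σ bonds, plus two π bonds, giving a steric number of 2, so it is sp.
C2 is sp: 2 σ bonds, plus two π bonds, 2 electron-density regions.
C3: 3 σ bonds, plus one π bond — 3 electron domains, sp2.
C4 carries 3 σ bonds, plus one π bond, giving a steric number of 3, so it is sp2.
C5: 4 σ bonds; 4 regions of electron density → sp3.
C6: 4 σ bonds; 4 regions of electron density → sp3.
C7 carries 4 σ bonds, giving a steric number of 4, so it is sp3.

C1 sp, C2 sp, C3 sp2, C4 sp2, C5 sp3, C6 sp3, C7 sp3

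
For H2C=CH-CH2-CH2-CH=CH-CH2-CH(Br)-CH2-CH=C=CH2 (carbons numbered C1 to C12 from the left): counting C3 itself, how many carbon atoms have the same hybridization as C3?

5

C3 is sp3 (only σ bonds).
C1: sp2
C2: sp2
C3: sp3 ✓
C4: sp3 ✓
C5: sp2
C6: sp2
C7: sp3 ✓
C8: sp3 ✓
C9: sp3 ✓
C10: sp2
C11: sp
C12: sp2
5 carbons are sp3.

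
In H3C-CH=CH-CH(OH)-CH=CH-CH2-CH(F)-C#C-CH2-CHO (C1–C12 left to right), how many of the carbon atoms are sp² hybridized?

C1: sp3
C2: sp2 ✓
C3: sp2 ✓
C4: sp3
C5: sp2 ✓
C6: sp2 ✓
C7: sp3
C8: sp3
C9: sp
C10: sp
C11: sp3
C12: sp2 ✓
C2, C3, C5, C6, C12 → 5 sp2 carbons.

5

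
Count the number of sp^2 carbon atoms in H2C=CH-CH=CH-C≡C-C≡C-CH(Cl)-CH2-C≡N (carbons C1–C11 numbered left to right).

4

C1: sp2 ✓
C2: sp2 ✓
C3: sp2 ✓
C4: sp2 ✓
C5: sp
C6: sp
C7: sp
C8: sp
C9: sp3
C10: sp3
C11: sp
C1, C2, C3, C4 → 4 sp2 carbons.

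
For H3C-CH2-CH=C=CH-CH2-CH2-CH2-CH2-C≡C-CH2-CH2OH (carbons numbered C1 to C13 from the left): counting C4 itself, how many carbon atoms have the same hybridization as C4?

C4 is sp (two π bonds).
C1: sp3
C2: sp3
C3: sp2
C4: sp ✓
C5: sp2
C6: sp3
C7: sp3
C8: sp3
C9: sp3
C10: sp ✓
C11: sp ✓
C12: sp3
C13: sp3
3 carbons are sp.

3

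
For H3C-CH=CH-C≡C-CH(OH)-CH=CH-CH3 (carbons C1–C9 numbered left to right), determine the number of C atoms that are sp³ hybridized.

3

C1: sp3 ✓
C2: sp2
C3: sp2
C4: sp
C5: sp
C6: sp3 ✓
C7: sp2
C8: sp2
C9: sp3 ✓
C1, C6, C9 → 3 sp3 carbons.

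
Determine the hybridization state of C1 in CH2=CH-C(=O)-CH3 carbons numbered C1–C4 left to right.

C1: 3 σ bonds, plus one π bond; 3 regions of electron density → sp2.

sp2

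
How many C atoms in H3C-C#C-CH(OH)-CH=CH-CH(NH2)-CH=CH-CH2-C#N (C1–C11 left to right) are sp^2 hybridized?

4

C1: sp3
C2: sp
C3: sp
C4: sp3
C5: sp2 ✓
C6: sp2 ✓
C7: sp3
C8: sp2 ✓
C9: sp2 ✓
C10: sp3
C11: sp
C5, C6, C8, C9 → 4 sp2 carbons.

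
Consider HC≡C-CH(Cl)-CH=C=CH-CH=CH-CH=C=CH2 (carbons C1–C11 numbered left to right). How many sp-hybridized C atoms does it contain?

4

C1: sp ✓
C2: sp ✓
C3: sp3
C4: sp2
C5: sp ✓
C6: sp2
C7: sp2
C8: sp2
C9: sp2
C10: sp ✓
C11: sp2
C1, C2, C5, C10 → 4 sp carbons.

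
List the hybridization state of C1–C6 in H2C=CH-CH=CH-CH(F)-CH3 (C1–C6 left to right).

C1 carries 3 σ bonds, plus one π bond, giving a steric number of 3, so it is sp2.
C2: 3 σ bonds, plus one π bond; 3 regions of electron density → sp2.
C3 (3 σ bonds, plus one π bond) has steric number 3: sp2.
C4 has 3 σ bonds, plus one π bond: steric number 3 → sp2.
C5: 4 σ bonds; 4 regions of electron density → sp3.
C6 is sp3: 4 σ bonds, 4 electron-density regions.

C1 sp2, C2 sp2, C3 sp2, C4 sp2, C5 sp3, C6 sp3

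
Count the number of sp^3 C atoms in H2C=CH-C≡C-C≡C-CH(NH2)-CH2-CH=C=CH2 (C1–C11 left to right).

2

C1: sp2
C2: sp2
C3: sp
C4: sp
C5: sp
C6: sp
C7: sp3 ✓
C8: sp3 ✓
C9: sp2
C10: sp
C11: sp2
C7, C8 → 2 sp3 carbons.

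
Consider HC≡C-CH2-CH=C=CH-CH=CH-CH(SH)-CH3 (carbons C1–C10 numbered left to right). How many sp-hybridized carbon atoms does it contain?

C1: sp ✓
C2: sp ✓
C3: sp3
C4: sp2
C5: sp ✓
C6: sp2
C7: sp2
C8: sp2
C9: sp3
C10: sp3
C1, C2, C5 → 3 sp carbons.

3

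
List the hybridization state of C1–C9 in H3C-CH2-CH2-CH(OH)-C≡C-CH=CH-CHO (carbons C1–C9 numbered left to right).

C1 (4 σ bonds) has steric number 4: sp3.
C2: 4 σ bonds — 4 electron domains, sp3.
C3 is sp3: 4 σ bonds, 4 electron-density regions.
C4: 4 σ bonds; 4 regions of electron density → sp3.
C5 (2 σ bonds, plus two π bonds) has steric number 2: sp.
C6 is sp: 2 σ bonds, plus two π bonds, 2 electron-density regions.
C7 has 3 σ bonds, plus one π bond: steric number 3 → sp2.
C8: 3 σ bonds, plus one π bond; 3 regions of electron density → sp2.
C9 has 3 σ bonds, plus one π bond: steric number 3 → sp2.

C1 sp3, C2 sp3, C3 sp3, C4 sp3, C5 sp, C6 sp, C7 sp2, C8 sp2, C9 sp2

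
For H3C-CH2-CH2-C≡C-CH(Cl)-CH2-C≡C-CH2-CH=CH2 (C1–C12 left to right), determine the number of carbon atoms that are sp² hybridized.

2

C1: sp3
C2: sp3
C3: sp3
C4: sp
C5: sp
C6: sp3
C7: sp3
C8: sp
C9: sp
C10: sp3
C11: sp2 ✓
C12: sp2 ✓
C11, C12 → 2 sp2 carbons.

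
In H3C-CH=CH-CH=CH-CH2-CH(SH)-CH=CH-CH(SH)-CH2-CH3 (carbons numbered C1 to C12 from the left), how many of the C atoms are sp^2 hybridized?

C1: sp3
C2: sp2 ✓
C3: sp2 ✓
C4: sp2 ✓
C5: sp2 ✓
C6: sp3
C7: sp3
C8: sp2 ✓
C9: sp2 ✓
C10: sp3
C11: sp3
C12: sp3
C2, C3, C4, C5, C8, C9 → 6 sp2 carbons.

6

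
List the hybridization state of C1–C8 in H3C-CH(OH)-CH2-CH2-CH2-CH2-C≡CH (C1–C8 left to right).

C1 sp3, C2 sp3, C3 sp3, C4 sp3, C5 sp3, C6 sp3, C7 sp, C8 sp

C1: 4 σ bonds; 4 regions of electron density → sp3.
C2: 4 σ bonds; 4 regions of electron density → sp3.
C3: 4 σ bonds — 4 electron domains, sp3.
C4 has 4 σ bonds: steric number 4 → sp3.
C5 — 4 σ bonds. Steric number 4, so sp3.
C6 has 4 σ bonds: steric number 4 → sp3.
C7: 2 σ bonds, plus two π bonds — 2 electron domains, sp.
C8 is sp: 2 σ bonds, plus two π bonds, 2 electron-density regions.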